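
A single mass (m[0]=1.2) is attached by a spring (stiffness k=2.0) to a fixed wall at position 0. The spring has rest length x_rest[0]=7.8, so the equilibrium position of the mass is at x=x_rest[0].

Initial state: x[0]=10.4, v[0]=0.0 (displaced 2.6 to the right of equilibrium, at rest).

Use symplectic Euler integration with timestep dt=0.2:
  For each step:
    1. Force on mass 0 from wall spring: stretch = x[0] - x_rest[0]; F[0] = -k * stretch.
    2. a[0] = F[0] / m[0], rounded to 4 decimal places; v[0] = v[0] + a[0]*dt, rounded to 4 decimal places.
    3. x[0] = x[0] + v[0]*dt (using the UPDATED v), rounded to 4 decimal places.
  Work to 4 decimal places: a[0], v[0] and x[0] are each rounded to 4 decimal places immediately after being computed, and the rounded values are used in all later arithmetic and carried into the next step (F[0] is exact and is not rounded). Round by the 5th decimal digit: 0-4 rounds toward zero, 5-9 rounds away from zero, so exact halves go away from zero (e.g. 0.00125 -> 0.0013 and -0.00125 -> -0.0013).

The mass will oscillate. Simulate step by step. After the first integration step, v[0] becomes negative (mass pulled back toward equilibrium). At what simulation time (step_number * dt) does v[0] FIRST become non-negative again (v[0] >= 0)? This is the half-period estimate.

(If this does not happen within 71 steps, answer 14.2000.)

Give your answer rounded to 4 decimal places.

Step 0: x=[10.4000] v=[0.0000]
Step 1: x=[10.2267] v=[-0.8667]
Step 2: x=[9.8916] v=[-1.6756]
Step 3: x=[9.4170] v=[-2.3728]
Step 4: x=[8.8346] v=[-2.9118]
Step 5: x=[8.1833] v=[-3.2567]
Step 6: x=[7.5064] v=[-3.3845]
Step 7: x=[6.8491] v=[-3.2866]
Step 8: x=[6.2552] v=[-2.9696]
Step 9: x=[5.7643] v=[-2.4547]
Step 10: x=[5.4091] v=[-1.7761]
Step 11: x=[5.2133] v=[-0.9791]
Step 12: x=[5.1899] v=[-0.1169]
Step 13: x=[5.3405] v=[0.7531]
First v>=0 after going negative at step 13, time=2.6000

Answer: 2.6000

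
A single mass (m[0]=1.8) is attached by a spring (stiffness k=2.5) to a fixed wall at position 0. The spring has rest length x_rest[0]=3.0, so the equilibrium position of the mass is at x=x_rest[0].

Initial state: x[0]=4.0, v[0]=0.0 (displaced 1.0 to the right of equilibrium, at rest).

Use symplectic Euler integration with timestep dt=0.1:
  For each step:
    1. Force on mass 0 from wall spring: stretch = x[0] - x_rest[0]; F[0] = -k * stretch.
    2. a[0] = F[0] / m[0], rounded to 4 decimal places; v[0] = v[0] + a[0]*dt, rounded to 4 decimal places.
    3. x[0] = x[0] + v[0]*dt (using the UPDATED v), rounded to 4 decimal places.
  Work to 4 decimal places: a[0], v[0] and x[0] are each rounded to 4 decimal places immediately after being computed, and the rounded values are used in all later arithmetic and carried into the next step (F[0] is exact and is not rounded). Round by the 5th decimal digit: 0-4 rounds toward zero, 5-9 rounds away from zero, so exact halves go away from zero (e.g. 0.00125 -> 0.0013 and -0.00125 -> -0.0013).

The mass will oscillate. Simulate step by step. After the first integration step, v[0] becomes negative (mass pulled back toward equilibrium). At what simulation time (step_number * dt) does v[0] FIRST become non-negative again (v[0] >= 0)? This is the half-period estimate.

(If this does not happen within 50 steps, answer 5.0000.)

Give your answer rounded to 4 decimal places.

Step 0: x=[4.0000] v=[0.0000]
Step 1: x=[3.9861] v=[-0.1389]
Step 2: x=[3.9585] v=[-0.2759]
Step 3: x=[3.9176] v=[-0.4090]
Step 4: x=[3.8640] v=[-0.5364]
Step 5: x=[3.7984] v=[-0.6564]
Step 6: x=[3.7217] v=[-0.7673]
Step 7: x=[3.6350] v=[-0.8675]
Step 8: x=[3.5394] v=[-0.9557]
Step 9: x=[3.4363] v=[-1.0306]
Step 10: x=[3.3272] v=[-1.0912]
Step 11: x=[3.2135] v=[-1.1366]
Step 12: x=[3.0969] v=[-1.1663]
Step 13: x=[2.9789] v=[-1.1798]
Step 14: x=[2.8612] v=[-1.1769]
Step 15: x=[2.7454] v=[-1.1576]
Step 16: x=[2.6332] v=[-1.1222]
Step 17: x=[2.5261] v=[-1.0713]
Step 18: x=[2.4256] v=[-1.0055]
Step 19: x=[2.3330] v=[-0.9257]
Step 20: x=[2.2497] v=[-0.8331]
Step 21: x=[2.1768] v=[-0.7289]
Step 22: x=[2.1153] v=[-0.6146]
Step 23: x=[2.0661] v=[-0.4917]
Step 24: x=[2.0299] v=[-0.3620]
Step 25: x=[2.0072] v=[-0.2273]
Step 26: x=[1.9983] v=[-0.0894]
Step 27: x=[2.0033] v=[0.0497]
First v>=0 after going negative at step 27, time=2.7000

Answer: 2.7000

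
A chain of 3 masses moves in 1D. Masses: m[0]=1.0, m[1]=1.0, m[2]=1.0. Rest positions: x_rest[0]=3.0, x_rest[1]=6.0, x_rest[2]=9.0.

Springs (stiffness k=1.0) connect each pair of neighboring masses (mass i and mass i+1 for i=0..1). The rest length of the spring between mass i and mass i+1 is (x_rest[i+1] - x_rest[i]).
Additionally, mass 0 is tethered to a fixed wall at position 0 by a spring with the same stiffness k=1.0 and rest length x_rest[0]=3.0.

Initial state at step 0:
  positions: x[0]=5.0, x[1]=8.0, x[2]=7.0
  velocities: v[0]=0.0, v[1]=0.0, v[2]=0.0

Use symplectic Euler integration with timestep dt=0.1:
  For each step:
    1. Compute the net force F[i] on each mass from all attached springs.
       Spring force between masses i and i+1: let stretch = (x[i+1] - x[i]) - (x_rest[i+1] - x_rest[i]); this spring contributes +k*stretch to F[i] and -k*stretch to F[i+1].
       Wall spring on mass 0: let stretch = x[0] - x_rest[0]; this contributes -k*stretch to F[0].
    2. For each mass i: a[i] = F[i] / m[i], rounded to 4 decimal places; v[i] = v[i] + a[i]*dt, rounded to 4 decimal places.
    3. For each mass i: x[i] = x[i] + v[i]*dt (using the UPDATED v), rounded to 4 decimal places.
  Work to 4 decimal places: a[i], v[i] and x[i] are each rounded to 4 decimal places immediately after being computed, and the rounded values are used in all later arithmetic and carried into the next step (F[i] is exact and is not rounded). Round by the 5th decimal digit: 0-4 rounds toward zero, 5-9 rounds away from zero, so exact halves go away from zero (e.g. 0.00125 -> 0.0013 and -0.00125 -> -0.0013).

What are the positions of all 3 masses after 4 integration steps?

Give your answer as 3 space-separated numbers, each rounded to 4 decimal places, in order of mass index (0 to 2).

Answer: 4.8001 7.6148 7.3881

Derivation:
Step 0: x=[5.0000 8.0000 7.0000] v=[0.0000 0.0000 0.0000]
Step 1: x=[4.9800 7.9600 7.0400] v=[-0.2000 -0.4000 0.4000]
Step 2: x=[4.9400 7.8810 7.1192] v=[-0.4000 -0.7900 0.7920]
Step 3: x=[4.8800 7.7650 7.2360] v=[-0.5999 -1.1603 1.1682]
Step 4: x=[4.8001 7.6148 7.3881] v=[-0.7994 -1.5017 1.5211]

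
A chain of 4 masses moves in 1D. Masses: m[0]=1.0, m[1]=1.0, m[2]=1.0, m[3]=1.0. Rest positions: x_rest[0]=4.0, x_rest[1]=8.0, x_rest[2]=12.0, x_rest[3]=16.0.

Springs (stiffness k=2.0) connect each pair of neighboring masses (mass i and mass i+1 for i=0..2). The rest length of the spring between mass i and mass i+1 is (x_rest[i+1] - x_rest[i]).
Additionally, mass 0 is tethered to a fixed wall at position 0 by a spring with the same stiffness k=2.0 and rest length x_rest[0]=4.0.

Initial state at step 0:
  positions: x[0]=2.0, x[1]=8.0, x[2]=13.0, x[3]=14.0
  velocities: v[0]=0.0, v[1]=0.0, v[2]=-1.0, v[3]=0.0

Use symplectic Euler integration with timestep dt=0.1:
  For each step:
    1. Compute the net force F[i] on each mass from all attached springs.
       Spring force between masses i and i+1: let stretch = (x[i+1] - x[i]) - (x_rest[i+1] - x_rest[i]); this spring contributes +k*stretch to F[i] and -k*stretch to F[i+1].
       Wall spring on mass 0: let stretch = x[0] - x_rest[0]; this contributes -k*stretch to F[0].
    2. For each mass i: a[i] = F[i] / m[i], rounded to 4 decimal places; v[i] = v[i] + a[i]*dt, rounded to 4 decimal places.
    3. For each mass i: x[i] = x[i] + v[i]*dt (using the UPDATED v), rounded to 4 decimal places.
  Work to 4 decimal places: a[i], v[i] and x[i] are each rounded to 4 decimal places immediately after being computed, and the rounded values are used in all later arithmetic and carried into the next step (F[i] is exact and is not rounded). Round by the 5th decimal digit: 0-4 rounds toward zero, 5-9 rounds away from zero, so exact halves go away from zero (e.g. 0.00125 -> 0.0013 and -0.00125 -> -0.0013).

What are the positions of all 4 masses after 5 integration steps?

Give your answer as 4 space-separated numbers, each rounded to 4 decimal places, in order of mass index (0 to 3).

Step 0: x=[2.0000 8.0000 13.0000 14.0000] v=[0.0000 0.0000 -1.0000 0.0000]
Step 1: x=[2.0800 7.9800 12.8200 14.0600] v=[0.8000 -0.2000 -1.8000 0.6000]
Step 2: x=[2.2364 7.9388 12.5680 14.1752] v=[1.5640 -0.4120 -2.5200 1.1520]
Step 3: x=[2.4621 7.8761 12.2556 14.3383] v=[2.2572 -0.6266 -3.1244 1.6306]
Step 4: x=[2.7469 7.7928 11.8972 14.5397] v=[2.8476 -0.8335 -3.5838 2.0141]
Step 5: x=[3.0776 7.6906 11.5096 14.7683] v=[3.3074 -1.0218 -3.8762 2.2856]

Answer: 3.0776 7.6906 11.5096 14.7683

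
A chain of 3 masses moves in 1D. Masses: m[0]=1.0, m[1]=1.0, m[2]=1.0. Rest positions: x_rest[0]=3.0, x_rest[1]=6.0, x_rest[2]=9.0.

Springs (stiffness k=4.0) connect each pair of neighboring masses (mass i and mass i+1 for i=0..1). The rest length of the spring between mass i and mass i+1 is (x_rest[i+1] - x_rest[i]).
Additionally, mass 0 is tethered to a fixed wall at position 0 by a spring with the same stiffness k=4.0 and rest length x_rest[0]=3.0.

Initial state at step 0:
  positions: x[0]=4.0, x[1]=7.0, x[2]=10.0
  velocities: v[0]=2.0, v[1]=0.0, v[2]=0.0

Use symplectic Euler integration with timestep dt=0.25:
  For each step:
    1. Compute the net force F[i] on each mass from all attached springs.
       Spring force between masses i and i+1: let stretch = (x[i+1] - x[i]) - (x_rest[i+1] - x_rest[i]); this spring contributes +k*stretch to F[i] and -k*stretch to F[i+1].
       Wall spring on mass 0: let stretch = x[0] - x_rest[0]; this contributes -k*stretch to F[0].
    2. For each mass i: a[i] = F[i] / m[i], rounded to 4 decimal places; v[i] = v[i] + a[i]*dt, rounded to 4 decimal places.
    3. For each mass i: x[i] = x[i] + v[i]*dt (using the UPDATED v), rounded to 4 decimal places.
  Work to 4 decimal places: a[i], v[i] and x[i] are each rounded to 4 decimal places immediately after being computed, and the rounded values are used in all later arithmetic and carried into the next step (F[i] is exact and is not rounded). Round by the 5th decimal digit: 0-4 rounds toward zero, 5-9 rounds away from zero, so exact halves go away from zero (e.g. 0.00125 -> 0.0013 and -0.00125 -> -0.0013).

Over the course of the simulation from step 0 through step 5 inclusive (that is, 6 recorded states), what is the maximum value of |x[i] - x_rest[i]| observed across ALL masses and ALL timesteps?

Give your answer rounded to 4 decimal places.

Answer: 1.2500

Derivation:
Step 0: x=[4.0000 7.0000 10.0000] v=[2.0000 0.0000 0.0000]
Step 1: x=[4.2500 7.0000 10.0000] v=[1.0000 0.0000 0.0000]
Step 2: x=[4.1250 7.0625 10.0000] v=[-0.5000 0.2500 0.0000]
Step 3: x=[3.7031 7.1250 10.0156] v=[-1.6875 0.2500 0.0625]
Step 4: x=[3.2109 7.0547 10.0586] v=[-1.9687 -0.2813 0.1719]
Step 5: x=[2.8770 6.7744 10.1006] v=[-1.3358 -1.1212 0.1680]
Max displacement = 1.2500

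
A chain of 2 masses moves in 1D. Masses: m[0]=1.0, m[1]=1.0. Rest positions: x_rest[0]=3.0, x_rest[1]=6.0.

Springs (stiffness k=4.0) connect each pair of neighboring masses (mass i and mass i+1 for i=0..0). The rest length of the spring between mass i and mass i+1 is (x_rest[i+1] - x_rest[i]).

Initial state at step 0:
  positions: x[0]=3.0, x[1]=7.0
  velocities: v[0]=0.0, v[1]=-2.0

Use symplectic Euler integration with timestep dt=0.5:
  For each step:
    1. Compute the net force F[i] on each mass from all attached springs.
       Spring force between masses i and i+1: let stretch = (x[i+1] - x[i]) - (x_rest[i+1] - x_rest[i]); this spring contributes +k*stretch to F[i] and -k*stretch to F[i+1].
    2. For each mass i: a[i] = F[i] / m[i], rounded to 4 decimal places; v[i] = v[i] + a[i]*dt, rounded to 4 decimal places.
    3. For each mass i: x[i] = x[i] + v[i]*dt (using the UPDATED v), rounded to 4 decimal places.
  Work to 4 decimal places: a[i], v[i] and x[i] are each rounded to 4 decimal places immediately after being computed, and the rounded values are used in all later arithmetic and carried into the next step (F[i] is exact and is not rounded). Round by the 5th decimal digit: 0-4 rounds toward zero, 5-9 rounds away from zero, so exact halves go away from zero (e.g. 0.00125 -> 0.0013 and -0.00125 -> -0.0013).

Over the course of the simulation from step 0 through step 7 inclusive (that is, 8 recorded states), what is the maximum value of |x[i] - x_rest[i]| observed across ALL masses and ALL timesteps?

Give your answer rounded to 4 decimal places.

Answer: 4.0000

Derivation:
Step 0: x=[3.0000 7.0000] v=[0.0000 -2.0000]
Step 1: x=[4.0000 5.0000] v=[2.0000 -4.0000]
Step 2: x=[3.0000 5.0000] v=[-2.0000 0.0000]
Step 3: x=[1.0000 6.0000] v=[-4.0000 2.0000]
Step 4: x=[1.0000 5.0000] v=[0.0000 -2.0000]
Step 5: x=[2.0000 3.0000] v=[2.0000 -4.0000]
Step 6: x=[1.0000 3.0000] v=[-2.0000 0.0000]
Step 7: x=[-1.0000 4.0000] v=[-4.0000 2.0000]
Max displacement = 4.0000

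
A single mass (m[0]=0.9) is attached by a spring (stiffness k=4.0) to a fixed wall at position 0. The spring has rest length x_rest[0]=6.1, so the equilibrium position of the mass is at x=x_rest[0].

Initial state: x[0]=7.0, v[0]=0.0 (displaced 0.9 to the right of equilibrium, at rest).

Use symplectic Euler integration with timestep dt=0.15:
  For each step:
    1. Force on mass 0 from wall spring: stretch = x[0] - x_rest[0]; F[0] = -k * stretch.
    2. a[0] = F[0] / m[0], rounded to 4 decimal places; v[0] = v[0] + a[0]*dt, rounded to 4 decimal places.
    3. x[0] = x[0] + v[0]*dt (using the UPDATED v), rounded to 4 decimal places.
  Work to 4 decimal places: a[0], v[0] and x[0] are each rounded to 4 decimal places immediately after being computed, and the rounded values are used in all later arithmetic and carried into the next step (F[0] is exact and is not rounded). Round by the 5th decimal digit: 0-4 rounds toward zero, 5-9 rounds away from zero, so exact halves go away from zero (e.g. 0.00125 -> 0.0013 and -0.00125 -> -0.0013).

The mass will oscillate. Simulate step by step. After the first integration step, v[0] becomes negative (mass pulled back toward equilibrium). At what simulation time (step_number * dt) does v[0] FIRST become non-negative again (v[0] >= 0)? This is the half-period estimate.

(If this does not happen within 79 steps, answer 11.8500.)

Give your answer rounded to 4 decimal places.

Answer: 1.5000

Derivation:
Step 0: x=[7.0000] v=[0.0000]
Step 1: x=[6.9100] v=[-0.6000]
Step 2: x=[6.7390] v=[-1.1400]
Step 3: x=[6.5041] v=[-1.5660]
Step 4: x=[6.2288] v=[-1.8354]
Step 5: x=[5.9406] v=[-1.9213]
Step 6: x=[5.6684] v=[-1.8150]
Step 7: x=[5.4393] v=[-1.5273]
Step 8: x=[5.2763] v=[-1.0868]
Step 9: x=[5.1956] v=[-0.5377]
Step 10: x=[5.2054] v=[0.0652]
First v>=0 after going negative at step 10, time=1.5000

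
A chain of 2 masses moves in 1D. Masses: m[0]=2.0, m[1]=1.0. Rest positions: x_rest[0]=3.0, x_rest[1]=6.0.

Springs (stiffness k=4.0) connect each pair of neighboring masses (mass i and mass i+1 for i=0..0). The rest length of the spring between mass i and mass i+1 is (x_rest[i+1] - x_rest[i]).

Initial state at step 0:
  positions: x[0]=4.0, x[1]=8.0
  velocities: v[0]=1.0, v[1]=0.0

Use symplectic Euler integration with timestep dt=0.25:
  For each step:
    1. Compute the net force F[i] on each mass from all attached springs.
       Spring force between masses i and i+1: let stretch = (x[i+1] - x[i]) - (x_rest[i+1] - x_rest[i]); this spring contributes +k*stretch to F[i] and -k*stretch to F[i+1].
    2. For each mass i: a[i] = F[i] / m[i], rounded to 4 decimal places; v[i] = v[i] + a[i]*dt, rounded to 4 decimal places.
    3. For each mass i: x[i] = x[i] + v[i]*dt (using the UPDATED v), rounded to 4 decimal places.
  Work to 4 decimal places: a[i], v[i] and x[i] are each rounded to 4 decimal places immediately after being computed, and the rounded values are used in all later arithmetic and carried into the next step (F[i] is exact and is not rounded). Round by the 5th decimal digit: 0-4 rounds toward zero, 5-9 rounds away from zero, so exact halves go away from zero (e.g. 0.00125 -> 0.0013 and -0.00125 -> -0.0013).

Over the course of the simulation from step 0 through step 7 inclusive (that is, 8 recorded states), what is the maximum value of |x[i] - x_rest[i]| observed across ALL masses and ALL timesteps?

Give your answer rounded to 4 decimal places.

Step 0: x=[4.0000 8.0000] v=[1.0000 0.0000]
Step 1: x=[4.3750 7.7500] v=[1.5000 -1.0000]
Step 2: x=[4.7969 7.4063] v=[1.6875 -1.3750]
Step 3: x=[5.1700 7.1602] v=[1.4922 -0.9844]
Step 4: x=[5.4168 7.1666] v=[0.9873 0.0254]
Step 5: x=[5.5074 7.4855] v=[0.3622 1.2756]
Step 6: x=[5.4702 8.0599] v=[-0.1488 2.2975]
Step 7: x=[5.3817 8.7369] v=[-0.3540 2.7078]
Max displacement = 2.7369

Answer: 2.7369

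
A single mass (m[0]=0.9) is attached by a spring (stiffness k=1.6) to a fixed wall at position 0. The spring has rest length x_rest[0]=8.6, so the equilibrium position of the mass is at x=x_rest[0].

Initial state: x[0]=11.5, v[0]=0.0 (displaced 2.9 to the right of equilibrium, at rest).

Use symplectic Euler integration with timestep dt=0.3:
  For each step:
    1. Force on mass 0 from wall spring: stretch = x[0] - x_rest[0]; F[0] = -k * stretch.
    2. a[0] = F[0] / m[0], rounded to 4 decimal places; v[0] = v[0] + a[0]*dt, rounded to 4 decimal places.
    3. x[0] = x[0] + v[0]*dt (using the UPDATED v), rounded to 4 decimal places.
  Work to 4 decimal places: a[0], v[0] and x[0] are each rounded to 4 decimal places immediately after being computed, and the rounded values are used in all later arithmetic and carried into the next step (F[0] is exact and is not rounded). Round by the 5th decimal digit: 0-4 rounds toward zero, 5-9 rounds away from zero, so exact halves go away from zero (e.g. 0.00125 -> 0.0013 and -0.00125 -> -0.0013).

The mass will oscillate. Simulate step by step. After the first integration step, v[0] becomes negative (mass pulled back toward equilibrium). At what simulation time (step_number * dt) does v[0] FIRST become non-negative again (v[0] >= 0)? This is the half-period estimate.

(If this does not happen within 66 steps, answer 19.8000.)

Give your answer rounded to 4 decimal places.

Answer: 2.4000

Derivation:
Step 0: x=[11.5000] v=[0.0000]
Step 1: x=[11.0360] v=[-1.5467]
Step 2: x=[10.1822] v=[-2.8459]
Step 3: x=[9.0753] v=[-3.6897]
Step 4: x=[7.8923] v=[-3.9432]
Step 5: x=[6.8226] v=[-3.5658]
Step 6: x=[6.0372] v=[-2.6179]
Step 7: x=[5.6619] v=[-1.2511]
Step 8: x=[5.7567] v=[0.3159]
First v>=0 after going negative at step 8, time=2.4000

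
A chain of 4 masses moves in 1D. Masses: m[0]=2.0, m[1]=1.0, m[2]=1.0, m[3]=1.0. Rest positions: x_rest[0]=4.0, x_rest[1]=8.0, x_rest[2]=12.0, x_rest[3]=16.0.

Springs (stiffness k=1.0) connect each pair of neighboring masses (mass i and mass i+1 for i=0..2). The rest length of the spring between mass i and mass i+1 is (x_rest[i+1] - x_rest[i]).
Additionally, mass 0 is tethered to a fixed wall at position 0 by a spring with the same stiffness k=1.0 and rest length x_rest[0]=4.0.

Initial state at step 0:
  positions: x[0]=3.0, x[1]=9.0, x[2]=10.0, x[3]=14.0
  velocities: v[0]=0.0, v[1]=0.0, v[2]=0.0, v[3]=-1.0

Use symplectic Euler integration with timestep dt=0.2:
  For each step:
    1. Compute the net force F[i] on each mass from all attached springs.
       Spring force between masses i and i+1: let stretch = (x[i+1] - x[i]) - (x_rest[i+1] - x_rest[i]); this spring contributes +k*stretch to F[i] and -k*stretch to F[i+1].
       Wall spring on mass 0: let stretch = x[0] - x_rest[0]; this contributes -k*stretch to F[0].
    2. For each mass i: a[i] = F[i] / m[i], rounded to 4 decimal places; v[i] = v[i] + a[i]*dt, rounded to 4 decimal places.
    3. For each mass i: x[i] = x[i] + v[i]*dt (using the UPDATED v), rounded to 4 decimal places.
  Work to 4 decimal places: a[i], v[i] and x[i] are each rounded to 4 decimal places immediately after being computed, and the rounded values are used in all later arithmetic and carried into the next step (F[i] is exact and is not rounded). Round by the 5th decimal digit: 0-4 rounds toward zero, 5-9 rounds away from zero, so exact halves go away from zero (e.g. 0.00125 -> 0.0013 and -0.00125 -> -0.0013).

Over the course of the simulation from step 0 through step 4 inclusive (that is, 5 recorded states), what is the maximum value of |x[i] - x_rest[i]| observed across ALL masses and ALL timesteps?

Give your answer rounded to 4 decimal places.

Step 0: x=[3.0000 9.0000 10.0000 14.0000] v=[0.0000 0.0000 0.0000 -1.0000]
Step 1: x=[3.0600 8.8000 10.1200 13.8000] v=[0.3000 -1.0000 0.6000 -1.0000]
Step 2: x=[3.1736 8.4232 10.3344 13.6128] v=[0.5680 -1.8840 1.0720 -0.9360]
Step 3: x=[3.3287 7.9129 10.6035 13.4545] v=[0.7756 -2.5517 1.3454 -0.7917]
Step 4: x=[3.5089 7.3268 10.8790 13.3421] v=[0.9012 -2.9304 1.3775 -0.5619]
Max displacement = 2.6579

Answer: 2.6579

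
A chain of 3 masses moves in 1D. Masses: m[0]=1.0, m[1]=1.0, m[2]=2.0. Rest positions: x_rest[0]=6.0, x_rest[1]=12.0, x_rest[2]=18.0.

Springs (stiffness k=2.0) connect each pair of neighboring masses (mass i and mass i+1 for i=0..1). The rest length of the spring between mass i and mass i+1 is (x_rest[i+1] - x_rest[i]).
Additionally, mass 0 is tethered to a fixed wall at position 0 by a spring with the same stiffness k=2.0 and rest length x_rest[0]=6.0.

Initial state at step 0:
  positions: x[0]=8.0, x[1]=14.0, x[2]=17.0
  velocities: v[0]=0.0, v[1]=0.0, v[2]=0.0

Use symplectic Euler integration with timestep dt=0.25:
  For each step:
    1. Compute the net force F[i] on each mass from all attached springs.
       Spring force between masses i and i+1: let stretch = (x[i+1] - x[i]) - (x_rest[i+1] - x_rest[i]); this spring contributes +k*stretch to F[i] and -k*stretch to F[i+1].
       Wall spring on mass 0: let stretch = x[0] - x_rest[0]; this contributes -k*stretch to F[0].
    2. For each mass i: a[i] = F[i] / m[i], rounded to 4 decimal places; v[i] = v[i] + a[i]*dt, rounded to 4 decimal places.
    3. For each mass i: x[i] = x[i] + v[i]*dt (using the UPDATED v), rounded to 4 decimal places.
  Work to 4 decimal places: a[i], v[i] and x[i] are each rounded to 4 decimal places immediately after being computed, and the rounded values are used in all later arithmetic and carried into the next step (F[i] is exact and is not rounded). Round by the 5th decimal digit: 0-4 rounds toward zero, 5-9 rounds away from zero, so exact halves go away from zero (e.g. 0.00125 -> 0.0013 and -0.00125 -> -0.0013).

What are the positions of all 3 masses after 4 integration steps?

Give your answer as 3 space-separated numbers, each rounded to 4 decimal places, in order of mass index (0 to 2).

Step 0: x=[8.0000 14.0000 17.0000] v=[0.0000 0.0000 0.0000]
Step 1: x=[7.7500 13.6250 17.1875] v=[-1.0000 -1.5000 0.7500]
Step 2: x=[7.2656 12.9609 17.5274] v=[-1.9375 -2.6563 1.3594]
Step 3: x=[6.5849 12.1557 17.9569] v=[-2.7227 -3.2207 1.7178]
Step 4: x=[5.7775 11.3793 18.3988] v=[-3.2298 -3.1055 1.7675]

Answer: 5.7775 11.3793 18.3988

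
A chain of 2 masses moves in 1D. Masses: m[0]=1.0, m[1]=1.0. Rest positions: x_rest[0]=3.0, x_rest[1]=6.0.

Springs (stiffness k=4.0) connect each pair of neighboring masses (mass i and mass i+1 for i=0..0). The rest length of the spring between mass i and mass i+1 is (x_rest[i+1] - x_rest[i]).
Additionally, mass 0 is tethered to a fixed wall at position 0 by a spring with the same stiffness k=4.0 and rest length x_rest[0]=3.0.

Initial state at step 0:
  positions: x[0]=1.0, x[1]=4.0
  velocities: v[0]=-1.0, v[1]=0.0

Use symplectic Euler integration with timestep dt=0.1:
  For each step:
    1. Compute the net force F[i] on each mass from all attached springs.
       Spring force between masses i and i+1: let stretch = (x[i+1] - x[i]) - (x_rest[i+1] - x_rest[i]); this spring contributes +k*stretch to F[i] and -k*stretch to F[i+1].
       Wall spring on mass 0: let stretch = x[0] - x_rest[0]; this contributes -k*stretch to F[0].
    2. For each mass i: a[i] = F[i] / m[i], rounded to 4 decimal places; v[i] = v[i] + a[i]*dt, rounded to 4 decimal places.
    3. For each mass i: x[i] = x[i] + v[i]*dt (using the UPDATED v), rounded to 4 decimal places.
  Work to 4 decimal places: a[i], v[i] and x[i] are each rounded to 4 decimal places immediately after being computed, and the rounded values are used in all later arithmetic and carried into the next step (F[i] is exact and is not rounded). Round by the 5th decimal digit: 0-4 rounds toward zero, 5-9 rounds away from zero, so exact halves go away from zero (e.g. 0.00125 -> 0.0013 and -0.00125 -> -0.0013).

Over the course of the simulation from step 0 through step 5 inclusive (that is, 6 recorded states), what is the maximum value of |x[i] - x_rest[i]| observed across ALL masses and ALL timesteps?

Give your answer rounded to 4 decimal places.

Answer: 2.0200

Derivation:
Step 0: x=[1.0000 4.0000] v=[-1.0000 0.0000]
Step 1: x=[0.9800 4.0000] v=[-0.2000 0.0000]
Step 2: x=[1.0416 3.9992] v=[0.6160 -0.0080]
Step 3: x=[1.1798 4.0001] v=[1.3824 0.0090]
Step 4: x=[1.3837 4.0082] v=[2.0386 0.0809]
Step 5: x=[1.6372 4.0313] v=[2.5349 0.2311]
Max displacement = 2.0200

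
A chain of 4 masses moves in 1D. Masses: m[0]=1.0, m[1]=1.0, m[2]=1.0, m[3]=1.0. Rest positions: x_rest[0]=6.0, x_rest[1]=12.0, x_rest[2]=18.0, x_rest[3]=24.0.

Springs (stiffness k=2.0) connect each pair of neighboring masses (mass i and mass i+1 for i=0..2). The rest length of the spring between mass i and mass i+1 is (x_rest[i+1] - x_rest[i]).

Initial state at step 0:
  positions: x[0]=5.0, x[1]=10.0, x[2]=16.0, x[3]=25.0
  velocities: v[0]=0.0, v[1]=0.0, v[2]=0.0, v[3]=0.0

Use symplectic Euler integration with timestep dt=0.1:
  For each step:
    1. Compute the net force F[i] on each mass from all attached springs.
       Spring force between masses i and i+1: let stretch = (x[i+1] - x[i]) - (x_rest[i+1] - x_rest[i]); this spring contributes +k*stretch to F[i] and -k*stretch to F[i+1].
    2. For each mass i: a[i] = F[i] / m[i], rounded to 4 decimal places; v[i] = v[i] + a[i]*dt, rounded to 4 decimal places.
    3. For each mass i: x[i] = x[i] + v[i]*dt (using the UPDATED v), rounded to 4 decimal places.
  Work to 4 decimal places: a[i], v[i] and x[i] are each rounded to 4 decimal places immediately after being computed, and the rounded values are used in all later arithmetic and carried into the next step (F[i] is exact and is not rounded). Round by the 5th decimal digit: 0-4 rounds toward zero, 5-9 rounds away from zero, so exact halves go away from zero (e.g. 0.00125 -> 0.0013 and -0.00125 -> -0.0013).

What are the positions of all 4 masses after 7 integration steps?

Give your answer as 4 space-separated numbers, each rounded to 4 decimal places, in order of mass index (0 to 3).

Answer: 4.5374 10.5507 17.3122 23.5998

Derivation:
Step 0: x=[5.0000 10.0000 16.0000 25.0000] v=[0.0000 0.0000 0.0000 0.0000]
Step 1: x=[4.9800 10.0200 16.0600 24.9400] v=[-0.2000 0.2000 0.6000 -0.6000]
Step 2: x=[4.9408 10.0600 16.1768 24.8224] v=[-0.3920 0.4000 1.1680 -1.1760]
Step 3: x=[4.8840 10.1200 16.3442 24.6519] v=[-0.5682 0.5995 1.6738 -1.7051]
Step 4: x=[4.8119 10.1997 16.5533 24.4352] v=[-0.7210 0.7971 2.0905 -2.1666]
Step 5: x=[4.7276 10.2987 16.7929 24.1809] v=[-0.8434 0.9903 2.3962 -2.5430]
Step 6: x=[4.6347 10.4162 17.0504 23.8988] v=[-0.9292 1.1749 2.5750 -2.8206]
Step 7: x=[4.5374 10.5507 17.3122 23.5998] v=[-0.9729 1.3454 2.6178 -2.9903]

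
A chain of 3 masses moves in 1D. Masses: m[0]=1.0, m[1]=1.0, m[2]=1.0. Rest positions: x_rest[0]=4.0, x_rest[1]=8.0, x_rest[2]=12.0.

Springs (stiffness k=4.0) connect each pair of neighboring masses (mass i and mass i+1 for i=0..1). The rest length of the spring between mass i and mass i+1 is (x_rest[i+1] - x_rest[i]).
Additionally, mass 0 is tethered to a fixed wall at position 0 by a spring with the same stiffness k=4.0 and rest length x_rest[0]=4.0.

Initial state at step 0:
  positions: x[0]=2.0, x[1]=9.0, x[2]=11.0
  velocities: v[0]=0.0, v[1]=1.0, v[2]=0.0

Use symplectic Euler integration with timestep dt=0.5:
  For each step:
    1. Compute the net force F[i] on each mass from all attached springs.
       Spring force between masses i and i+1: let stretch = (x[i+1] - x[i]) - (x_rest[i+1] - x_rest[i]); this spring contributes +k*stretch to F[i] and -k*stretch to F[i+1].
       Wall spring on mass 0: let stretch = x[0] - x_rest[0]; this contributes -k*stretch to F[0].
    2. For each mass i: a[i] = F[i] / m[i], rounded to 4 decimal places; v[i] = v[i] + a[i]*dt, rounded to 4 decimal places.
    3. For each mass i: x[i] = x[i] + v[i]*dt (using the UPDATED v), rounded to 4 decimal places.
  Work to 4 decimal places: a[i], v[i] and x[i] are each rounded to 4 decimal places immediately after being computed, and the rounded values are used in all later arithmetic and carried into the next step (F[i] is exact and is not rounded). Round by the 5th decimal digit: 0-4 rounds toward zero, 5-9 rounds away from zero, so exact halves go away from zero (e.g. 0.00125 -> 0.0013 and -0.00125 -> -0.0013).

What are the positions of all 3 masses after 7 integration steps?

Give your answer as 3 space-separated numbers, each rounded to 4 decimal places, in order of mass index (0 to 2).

Answer: 6.0000 7.0000 13.0000

Derivation:
Step 0: x=[2.0000 9.0000 11.0000] v=[0.0000 1.0000 0.0000]
Step 1: x=[7.0000 4.5000 13.0000] v=[10.0000 -9.0000 4.0000]
Step 2: x=[2.5000 11.0000 10.5000] v=[-9.0000 13.0000 -5.0000]
Step 3: x=[4.0000 8.5000 12.5000] v=[3.0000 -5.0000 4.0000]
Step 4: x=[6.0000 5.5000 14.5000] v=[4.0000 -6.0000 4.0000]
Step 5: x=[1.5000 12.0000 11.5000] v=[-9.0000 13.0000 -6.0000]
Step 6: x=[6.0000 7.5000 13.0000] v=[9.0000 -9.0000 3.0000]
Step 7: x=[6.0000 7.0000 13.0000] v=[0.0000 -1.0000 0.0000]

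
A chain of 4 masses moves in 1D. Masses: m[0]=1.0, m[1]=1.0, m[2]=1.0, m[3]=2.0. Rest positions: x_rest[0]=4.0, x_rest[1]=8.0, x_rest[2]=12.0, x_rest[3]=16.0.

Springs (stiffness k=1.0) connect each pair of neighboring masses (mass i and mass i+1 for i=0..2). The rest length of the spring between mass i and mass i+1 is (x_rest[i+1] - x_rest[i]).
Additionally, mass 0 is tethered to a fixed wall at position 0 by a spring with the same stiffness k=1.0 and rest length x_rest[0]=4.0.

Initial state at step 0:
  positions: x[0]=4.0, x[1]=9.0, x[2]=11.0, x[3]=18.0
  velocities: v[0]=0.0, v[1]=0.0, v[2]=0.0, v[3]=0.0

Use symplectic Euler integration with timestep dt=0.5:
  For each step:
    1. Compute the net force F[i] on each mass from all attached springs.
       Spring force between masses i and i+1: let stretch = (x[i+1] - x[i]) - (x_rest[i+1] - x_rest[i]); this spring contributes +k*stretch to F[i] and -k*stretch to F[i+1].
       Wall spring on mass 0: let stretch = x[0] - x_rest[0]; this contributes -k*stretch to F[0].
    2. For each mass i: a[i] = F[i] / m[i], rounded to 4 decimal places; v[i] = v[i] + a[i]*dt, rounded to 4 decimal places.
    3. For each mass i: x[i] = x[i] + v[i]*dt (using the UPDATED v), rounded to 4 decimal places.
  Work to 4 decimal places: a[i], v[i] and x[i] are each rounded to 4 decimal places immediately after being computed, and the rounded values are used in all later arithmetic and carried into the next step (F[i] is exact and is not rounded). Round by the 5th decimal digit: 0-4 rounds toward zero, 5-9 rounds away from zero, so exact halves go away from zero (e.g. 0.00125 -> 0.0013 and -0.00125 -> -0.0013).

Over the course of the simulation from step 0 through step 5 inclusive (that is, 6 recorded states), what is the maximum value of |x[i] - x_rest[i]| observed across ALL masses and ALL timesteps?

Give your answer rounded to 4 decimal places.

Step 0: x=[4.0000 9.0000 11.0000 18.0000] v=[0.0000 0.0000 0.0000 0.0000]
Step 1: x=[4.2500 8.2500 12.2500 17.6250] v=[0.5000 -1.5000 2.5000 -0.7500]
Step 2: x=[4.4375 7.5000 13.8438 17.0781] v=[0.3750 -1.5000 3.1875 -1.0938]
Step 3: x=[4.2813 7.5704 14.6602 16.6269] v=[-0.3125 0.1407 1.6328 -0.9024]
Step 4: x=[3.8770 8.5910 14.1958 16.4299] v=[-0.8086 2.0411 -0.9288 -0.3941]
Step 5: x=[3.6820 9.8343 12.8887 16.4536] v=[-0.3901 2.4865 -2.6142 0.0474]
Max displacement = 2.6602

Answer: 2.6602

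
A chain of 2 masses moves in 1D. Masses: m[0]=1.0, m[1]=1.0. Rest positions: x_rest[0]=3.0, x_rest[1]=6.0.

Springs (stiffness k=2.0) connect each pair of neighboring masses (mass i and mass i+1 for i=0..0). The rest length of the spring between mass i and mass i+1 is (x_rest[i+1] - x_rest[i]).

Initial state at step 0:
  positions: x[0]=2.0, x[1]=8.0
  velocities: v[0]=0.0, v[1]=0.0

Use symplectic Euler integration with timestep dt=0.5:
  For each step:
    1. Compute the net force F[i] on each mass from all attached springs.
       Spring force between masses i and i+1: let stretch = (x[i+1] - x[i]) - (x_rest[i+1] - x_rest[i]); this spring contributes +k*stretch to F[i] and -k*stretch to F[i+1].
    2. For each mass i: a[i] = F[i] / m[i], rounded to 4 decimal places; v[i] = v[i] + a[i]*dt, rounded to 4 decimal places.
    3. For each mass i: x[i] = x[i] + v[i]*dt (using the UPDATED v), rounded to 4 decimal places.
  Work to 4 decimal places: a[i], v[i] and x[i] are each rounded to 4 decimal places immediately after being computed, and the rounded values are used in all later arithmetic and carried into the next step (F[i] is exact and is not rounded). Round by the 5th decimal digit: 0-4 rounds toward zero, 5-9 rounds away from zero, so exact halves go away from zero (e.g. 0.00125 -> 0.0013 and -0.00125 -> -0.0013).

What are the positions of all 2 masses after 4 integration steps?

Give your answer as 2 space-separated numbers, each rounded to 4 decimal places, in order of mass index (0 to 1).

Answer: 3.5000 6.5000

Derivation:
Step 0: x=[2.0000 8.0000] v=[0.0000 0.0000]
Step 1: x=[3.5000 6.5000] v=[3.0000 -3.0000]
Step 2: x=[5.0000 5.0000] v=[3.0000 -3.0000]
Step 3: x=[5.0000 5.0000] v=[0.0000 0.0000]
Step 4: x=[3.5000 6.5000] v=[-3.0000 3.0000]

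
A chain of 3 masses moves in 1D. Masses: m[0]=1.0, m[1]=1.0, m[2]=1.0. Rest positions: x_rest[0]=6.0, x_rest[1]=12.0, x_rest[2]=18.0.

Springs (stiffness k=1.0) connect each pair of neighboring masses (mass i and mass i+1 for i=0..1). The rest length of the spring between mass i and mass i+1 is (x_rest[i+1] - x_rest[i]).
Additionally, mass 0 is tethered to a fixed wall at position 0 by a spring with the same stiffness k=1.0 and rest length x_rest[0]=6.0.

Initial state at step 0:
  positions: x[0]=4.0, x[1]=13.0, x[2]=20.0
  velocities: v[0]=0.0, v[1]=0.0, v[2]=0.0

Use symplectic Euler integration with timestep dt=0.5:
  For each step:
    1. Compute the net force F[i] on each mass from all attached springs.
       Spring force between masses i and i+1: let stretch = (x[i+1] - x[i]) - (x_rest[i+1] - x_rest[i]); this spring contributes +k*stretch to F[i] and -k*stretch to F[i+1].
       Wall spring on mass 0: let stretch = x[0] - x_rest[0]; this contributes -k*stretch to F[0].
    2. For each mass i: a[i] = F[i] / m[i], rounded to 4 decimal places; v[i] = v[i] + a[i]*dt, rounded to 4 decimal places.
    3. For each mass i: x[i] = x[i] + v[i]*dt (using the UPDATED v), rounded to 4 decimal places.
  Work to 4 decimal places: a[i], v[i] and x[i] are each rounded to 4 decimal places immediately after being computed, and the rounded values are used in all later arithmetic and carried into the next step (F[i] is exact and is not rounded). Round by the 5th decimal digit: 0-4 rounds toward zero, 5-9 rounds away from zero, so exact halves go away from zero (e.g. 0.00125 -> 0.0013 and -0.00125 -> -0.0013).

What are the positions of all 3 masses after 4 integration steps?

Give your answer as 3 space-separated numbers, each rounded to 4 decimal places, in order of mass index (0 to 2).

Answer: 8.3868 12.7149 17.3984

Derivation:
Step 0: x=[4.0000 13.0000 20.0000] v=[0.0000 0.0000 0.0000]
Step 1: x=[5.2500 12.5000 19.7500] v=[2.5000 -1.0000 -0.5000]
Step 2: x=[7.0000 12.0000 19.1875] v=[3.5000 -1.0000 -1.1250]
Step 3: x=[8.2500 12.0469 18.3281] v=[2.5000 0.0938 -1.7188]
Step 4: x=[8.3868 12.7149 17.3984] v=[0.2735 1.3360 -1.8594]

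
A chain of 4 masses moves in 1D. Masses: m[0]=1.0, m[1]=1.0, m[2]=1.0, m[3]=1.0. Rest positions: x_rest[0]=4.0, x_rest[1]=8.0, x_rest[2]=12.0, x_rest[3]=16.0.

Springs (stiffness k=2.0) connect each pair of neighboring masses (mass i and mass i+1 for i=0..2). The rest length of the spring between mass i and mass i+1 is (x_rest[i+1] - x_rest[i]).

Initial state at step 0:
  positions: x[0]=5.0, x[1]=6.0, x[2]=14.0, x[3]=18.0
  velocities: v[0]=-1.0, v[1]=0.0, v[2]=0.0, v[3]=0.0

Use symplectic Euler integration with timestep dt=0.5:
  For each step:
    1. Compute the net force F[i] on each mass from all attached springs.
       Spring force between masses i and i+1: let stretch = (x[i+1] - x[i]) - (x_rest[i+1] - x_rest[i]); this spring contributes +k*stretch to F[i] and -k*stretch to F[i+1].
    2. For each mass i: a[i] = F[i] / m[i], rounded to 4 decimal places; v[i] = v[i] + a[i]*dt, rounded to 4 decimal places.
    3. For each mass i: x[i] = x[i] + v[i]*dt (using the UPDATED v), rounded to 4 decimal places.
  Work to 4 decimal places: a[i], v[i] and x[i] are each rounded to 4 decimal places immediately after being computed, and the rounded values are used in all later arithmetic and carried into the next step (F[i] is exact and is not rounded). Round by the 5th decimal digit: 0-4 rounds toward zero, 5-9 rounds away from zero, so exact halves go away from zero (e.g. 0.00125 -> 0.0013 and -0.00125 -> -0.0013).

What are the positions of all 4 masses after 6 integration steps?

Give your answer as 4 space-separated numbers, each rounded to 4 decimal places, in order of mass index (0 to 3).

Step 0: x=[5.0000 6.0000 14.0000 18.0000] v=[-1.0000 0.0000 0.0000 0.0000]
Step 1: x=[3.0000 9.5000 12.0000 18.0000] v=[-4.0000 7.0000 -4.0000 0.0000]
Step 2: x=[2.2500 11.0000 11.7500 17.0000] v=[-1.5000 3.0000 -0.5000 -2.0000]
Step 3: x=[3.8750 8.5000 13.7500 15.3750] v=[3.2500 -5.0000 4.0000 -3.2500]
Step 4: x=[5.8125 6.3125 13.9375 14.9375] v=[3.8750 -4.3750 0.3750 -0.8750]
Step 5: x=[6.0000 7.6875 10.8125 16.0000] v=[0.3750 2.7500 -6.2500 2.1250]
Step 6: x=[5.0313 9.7813 8.7188 16.4688] v=[-1.9375 4.1875 -4.1875 0.9375]

Answer: 5.0313 9.7813 8.7188 16.4688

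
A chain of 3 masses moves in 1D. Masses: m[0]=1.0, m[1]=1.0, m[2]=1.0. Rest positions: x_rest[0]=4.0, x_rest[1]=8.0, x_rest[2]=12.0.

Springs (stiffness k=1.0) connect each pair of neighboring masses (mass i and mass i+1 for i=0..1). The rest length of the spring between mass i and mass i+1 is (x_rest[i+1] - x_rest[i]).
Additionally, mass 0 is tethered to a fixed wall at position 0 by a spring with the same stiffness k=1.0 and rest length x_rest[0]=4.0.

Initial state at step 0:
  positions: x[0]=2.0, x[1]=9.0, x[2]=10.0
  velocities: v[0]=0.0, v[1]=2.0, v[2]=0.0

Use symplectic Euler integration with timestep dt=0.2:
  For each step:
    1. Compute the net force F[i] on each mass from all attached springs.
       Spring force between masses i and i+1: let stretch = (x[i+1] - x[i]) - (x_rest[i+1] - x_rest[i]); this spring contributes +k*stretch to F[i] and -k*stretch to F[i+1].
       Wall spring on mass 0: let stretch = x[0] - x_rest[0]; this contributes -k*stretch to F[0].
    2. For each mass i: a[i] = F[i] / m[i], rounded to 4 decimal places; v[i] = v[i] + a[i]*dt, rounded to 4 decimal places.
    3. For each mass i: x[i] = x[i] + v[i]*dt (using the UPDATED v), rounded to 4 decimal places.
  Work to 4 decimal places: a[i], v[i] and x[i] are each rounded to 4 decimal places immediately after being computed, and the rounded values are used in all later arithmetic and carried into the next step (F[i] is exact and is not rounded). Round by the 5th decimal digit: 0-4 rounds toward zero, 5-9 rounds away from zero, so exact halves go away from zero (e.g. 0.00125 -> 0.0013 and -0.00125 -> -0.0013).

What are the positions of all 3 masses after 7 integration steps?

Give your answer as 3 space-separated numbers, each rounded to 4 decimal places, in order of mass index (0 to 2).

Answer: 5.6193 6.9599 12.5779

Derivation:
Step 0: x=[2.0000 9.0000 10.0000] v=[0.0000 2.0000 0.0000]
Step 1: x=[2.2000 9.1600 10.1200] v=[1.0000 0.8000 0.6000]
Step 2: x=[2.5904 9.0800 10.3616] v=[1.9520 -0.4000 1.2080]
Step 3: x=[3.1368 8.7917 10.7119] v=[2.7318 -1.4416 1.7517]
Step 4: x=[3.7839 8.3540 11.1454] v=[3.2354 -2.1885 2.1677]
Step 5: x=[4.4624 7.8452 11.6273] v=[3.3926 -2.5442 2.4094]
Step 6: x=[5.0977 7.3523 12.1179] v=[3.1767 -2.4643 2.4530]
Step 7: x=[5.6193 6.9599 12.5779] v=[2.6081 -1.9621 2.2999]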